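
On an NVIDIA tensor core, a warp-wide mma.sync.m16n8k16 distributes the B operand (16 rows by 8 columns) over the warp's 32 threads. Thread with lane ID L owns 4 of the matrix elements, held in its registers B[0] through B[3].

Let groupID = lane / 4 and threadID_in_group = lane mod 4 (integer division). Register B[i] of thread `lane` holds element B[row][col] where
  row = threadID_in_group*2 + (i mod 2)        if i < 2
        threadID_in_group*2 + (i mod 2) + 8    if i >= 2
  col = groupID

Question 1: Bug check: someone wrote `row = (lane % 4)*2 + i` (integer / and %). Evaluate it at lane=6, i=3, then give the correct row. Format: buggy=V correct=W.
buggy=7 correct=13

`(lane % 4)*2 + i`[6,3]->7
6: g=1,t=2
[3] (2*2+1+8,1) = (13,1)
row: 7 vs 13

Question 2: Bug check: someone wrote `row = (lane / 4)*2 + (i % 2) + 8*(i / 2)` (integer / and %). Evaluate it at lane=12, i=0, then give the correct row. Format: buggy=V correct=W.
`(lane / 4)*2 + (i % 2) + 8*(i / 2)`[12,0]->6
lane 12: gid=3 (12/4), tid=0 (12%4)
i=0: r=0*2+0+0=0, c=gid=3
row: 6 vs 0

buggy=6 correct=0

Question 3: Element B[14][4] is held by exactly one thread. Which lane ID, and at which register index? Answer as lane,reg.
19,2

c=4→G=4  r=14→rhi=1,T=3,p=0
L=4*4+3=19  i=1*2+0=2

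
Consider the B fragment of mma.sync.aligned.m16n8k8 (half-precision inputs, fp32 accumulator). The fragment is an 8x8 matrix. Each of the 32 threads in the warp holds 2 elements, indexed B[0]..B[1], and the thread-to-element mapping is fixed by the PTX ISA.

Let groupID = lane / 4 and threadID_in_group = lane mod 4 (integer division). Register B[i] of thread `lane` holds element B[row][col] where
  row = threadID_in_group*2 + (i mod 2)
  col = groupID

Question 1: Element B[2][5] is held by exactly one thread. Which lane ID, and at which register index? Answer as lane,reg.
c: 5->gid=5  r: 2->tid=1,i&1=0
L=5*4+1=21  i=0=0

21,0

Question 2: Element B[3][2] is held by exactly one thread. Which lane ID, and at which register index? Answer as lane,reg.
9,1

c:2=>grp=2  r:3=>tig=1,lo=1
L=2*4+1=9  i=1=1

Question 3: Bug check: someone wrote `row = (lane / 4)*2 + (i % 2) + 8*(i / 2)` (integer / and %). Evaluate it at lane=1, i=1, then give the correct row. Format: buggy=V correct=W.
buggy=1 correct=3

`(lane / 4)*2 + (i % 2) + 8*(i / 2)`[1,1]⇒1
1: gr=0,th=1
[1] (1*2+1,0) = (3,0)
row: 1 vs 3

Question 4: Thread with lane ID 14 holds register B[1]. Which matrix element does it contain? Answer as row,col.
14: G=3,T=2
[1] (2*2+1,3) = (5,3)

5,3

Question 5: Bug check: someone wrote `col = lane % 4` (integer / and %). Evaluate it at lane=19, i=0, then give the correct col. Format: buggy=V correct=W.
buggy=3 correct=4

`lane % 4`[19,0]->3
19: g=4,t=3
[0] (3*2+0,4) = (6,4)
col: 3 vs 4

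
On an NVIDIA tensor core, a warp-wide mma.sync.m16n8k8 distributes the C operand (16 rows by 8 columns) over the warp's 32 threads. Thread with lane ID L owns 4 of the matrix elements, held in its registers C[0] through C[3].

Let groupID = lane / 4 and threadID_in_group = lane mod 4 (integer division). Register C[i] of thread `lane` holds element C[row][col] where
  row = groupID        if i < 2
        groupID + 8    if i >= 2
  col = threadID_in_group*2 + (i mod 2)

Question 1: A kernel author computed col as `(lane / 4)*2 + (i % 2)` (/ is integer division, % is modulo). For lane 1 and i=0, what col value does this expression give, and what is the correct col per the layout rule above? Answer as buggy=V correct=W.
buggy=0 correct=2

`(lane / 4)*2 + (i % 2)`[1,0]->0
L=1->g=1>>2=0, t=1&3=1
[0]->row 0+0=0  col 1·2+0=2
col: 0 vs 2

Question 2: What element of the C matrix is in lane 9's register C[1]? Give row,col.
2,3

9: grp=2,tig=1
[1] (2+0,1*2+1) = (2,3)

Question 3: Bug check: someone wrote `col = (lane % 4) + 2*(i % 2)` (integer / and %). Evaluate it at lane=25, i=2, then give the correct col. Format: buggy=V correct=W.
buggy=1 correct=2

`(lane % 4) + 2*(i % 2)`[25,2]⇒1
L=25⇒gr=25>>2=6, th=25&3=1
[2]⇒row 6+8=14  col 1·2+0=2
col: 1 vs 2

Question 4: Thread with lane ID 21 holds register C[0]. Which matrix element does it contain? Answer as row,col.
5,2

L=21->gid=21>>2=5, tid=21&3=1
[0]->row 5+0=5  col 1·2+0=2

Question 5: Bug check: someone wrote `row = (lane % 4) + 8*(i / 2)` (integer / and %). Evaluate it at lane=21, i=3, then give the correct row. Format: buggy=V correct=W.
`(lane % 4) + 8*(i / 2)`[21,3]⇒9
lane 21⇒21/4=5, 21 mod 4=1
i=3  r:5+8⇒13  c:2·1+1⇒3
row: 9 vs 13

buggy=9 correct=13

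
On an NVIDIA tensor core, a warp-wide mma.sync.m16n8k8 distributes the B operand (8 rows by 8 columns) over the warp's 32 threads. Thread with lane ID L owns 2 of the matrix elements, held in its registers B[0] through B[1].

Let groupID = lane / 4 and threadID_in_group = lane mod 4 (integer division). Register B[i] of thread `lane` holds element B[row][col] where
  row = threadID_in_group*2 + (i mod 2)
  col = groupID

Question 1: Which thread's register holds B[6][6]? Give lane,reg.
27,0

c:6=>grp=6  r:6=>tig=3,lo=0
L=6*4+3=27  i=0=0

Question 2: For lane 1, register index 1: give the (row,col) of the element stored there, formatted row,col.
lane 1: g=0 (1/4), t=1 (1%4)
i=1: r=1*2+1=3, c=g=0

3,0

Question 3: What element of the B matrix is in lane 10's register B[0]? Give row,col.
10: G=2,T=2
[0] (2*2+0,2) = (4,2)

4,2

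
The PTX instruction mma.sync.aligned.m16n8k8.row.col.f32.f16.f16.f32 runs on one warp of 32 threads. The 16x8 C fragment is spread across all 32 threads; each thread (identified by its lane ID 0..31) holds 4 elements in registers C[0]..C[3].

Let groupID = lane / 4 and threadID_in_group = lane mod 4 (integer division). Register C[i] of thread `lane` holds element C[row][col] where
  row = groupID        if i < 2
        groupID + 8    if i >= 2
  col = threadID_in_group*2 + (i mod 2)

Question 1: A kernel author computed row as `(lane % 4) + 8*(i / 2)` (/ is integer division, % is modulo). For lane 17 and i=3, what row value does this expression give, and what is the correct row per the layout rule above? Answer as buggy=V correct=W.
`(lane % 4) + 8*(i / 2)`[17,3]⇒9
17: gr=4,th=1
[3] (4+8,1*2+1) = (12,3)
row: 9 vs 12

buggy=9 correct=12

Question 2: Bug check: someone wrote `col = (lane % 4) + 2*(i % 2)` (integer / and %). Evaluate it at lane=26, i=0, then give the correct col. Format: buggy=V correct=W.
buggy=2 correct=4

`(lane % 4) + 2*(i % 2)`[26,0]->2
lane 26: gid=6 (26/4), tid=2 (26%4)
i=0: r=6+0=6, c=2*2+0=4
col: 2 vs 4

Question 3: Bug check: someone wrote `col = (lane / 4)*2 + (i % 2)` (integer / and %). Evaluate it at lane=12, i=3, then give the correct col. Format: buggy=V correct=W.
`(lane / 4)*2 + (i % 2)`[12,3]⇒7
12: gr=3,th=0
[3] (3+8,0*2+1) = (11,1)
col: 7 vs 1

buggy=7 correct=1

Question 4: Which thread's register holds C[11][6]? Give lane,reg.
r=11->g=3,rb=1  c=6->t=3,b0=0
L=3*4+3=15  i=1*2+0=2

15,2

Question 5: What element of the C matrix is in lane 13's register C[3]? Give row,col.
11,3

13: g=3,t=1
[3] (3+8,1*2+1) = (11,3)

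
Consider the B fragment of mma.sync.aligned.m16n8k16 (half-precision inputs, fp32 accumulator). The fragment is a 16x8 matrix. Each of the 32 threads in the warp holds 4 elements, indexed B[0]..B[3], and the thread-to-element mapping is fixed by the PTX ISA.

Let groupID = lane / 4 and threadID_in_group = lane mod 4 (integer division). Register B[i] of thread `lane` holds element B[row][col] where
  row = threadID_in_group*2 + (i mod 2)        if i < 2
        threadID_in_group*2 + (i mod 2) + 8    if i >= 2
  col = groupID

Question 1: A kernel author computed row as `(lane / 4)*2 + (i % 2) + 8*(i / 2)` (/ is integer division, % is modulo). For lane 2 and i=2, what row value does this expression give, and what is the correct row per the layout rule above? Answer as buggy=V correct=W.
buggy=8 correct=12

`(lane / 4)*2 + (i % 2) + 8*(i / 2)`[2,2]→8
lane 2: G=0 (2/4), T=2 (2%4)
i=2: r=2*2+0+8=12, c=G=0
row: 8 vs 12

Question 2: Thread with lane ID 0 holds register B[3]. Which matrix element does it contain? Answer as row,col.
9,0

lane 0->0/4=0, 0 mod 4=0
i=3  r:2·0+1+8->9  c:0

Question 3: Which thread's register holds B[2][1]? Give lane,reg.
c=1->g=1  r=2->rb=0,t=1,b0=0
L=1*4+1=5  i=0*2+0=0

5,0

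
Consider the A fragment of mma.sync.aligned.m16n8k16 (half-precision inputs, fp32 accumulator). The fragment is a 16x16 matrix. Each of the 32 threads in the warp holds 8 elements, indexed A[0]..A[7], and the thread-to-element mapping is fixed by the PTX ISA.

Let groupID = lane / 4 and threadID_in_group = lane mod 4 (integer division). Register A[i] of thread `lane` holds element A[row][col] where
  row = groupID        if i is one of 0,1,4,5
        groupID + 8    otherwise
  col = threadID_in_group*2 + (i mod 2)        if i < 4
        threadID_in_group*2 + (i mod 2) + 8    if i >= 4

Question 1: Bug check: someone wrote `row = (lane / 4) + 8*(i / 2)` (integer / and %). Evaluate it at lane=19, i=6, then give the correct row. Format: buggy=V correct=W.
`(lane / 4) + 8*(i / 2)`[19,6]→28
19: G=4,T=3
[6] (4+8,3*2+0+8) = (12,14)
row: 28 vs 12

buggy=28 correct=12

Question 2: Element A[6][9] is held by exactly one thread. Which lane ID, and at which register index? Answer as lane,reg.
24,5

r=6⇒gr=6,Rb=0  c=9⇒Cb=1,th=0,odd=1
L=6*4+0=24  i=1*4+0*2+1=5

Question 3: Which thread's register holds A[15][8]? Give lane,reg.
28,6

r:15=>grp=7,rB=1  c:8=>cB=1,tig=0,lo=0
L=7*4+0=28  i=1*4+1*2+0=6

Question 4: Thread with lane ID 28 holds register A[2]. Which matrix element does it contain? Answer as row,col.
15,0

L=28→G=28>>2=7, T=28&3=0
[2]→row 7+8=15  col 0·2+0+0=0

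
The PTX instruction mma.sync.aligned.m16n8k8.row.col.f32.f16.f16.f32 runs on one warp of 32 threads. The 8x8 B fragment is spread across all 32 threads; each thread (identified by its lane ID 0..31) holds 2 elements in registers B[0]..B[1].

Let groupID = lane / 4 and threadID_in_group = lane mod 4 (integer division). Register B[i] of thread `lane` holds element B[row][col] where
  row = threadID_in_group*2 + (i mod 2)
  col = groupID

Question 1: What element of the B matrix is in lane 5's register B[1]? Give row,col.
3,1

5: gid=1,tid=1
[1] (1*2+1,1) = (3,1)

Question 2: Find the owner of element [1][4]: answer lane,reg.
c=4→G=4  r=1→T=0,p=1
L=4*4+0=16  i=1=1

16,1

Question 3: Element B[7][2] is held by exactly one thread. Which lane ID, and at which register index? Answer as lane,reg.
c=2→G=2  r=7→T=3,p=1
L=2*4+3=11  i=1=1

11,1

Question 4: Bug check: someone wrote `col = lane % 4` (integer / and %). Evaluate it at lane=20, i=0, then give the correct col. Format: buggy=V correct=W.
buggy=0 correct=5

`lane % 4`[20,0]→0
lane 20: G=5 (20/4), T=0 (20%4)
i=0: r=0*2+0=0, c=G=5
col: 0 vs 5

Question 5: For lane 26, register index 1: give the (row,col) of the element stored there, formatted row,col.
lane 26: gid=6 (26/4), tid=2 (26%4)
i=1: r=2*2+1=5, c=gid=6

5,6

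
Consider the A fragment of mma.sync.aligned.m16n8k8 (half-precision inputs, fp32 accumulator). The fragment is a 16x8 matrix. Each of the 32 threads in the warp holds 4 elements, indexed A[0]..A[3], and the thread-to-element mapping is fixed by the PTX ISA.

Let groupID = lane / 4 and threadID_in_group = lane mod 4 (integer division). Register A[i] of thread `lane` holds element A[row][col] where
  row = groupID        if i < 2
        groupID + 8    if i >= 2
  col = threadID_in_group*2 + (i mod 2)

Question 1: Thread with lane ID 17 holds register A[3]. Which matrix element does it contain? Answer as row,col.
17: gr=4,th=1
[3] (4+8,1*2+1) = (12,3)

12,3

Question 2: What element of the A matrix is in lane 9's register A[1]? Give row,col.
lane 9: gr=2 (9/4), th=1 (9%4)
i=1: r=2+0=2, c=1*2+1=3

2,3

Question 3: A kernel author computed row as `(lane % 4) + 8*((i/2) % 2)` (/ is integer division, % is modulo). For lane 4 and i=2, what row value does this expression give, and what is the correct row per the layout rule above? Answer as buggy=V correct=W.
buggy=8 correct=9

`(lane % 4) + 8*((i/2) % 2)`[4,2]→8
4: G=1,T=0
[2] (1+8,0*2+0) = (9,0)
row: 8 vs 9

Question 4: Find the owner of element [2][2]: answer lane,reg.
r=2->g=2,rb=0  c=2->t=1,b0=0
L=2*4+1=9  i=0*2+0=0

9,0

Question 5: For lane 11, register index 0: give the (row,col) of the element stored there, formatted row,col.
2,6

11: grp=2,tig=3
[0] (2+0,3*2+0) = (2,6)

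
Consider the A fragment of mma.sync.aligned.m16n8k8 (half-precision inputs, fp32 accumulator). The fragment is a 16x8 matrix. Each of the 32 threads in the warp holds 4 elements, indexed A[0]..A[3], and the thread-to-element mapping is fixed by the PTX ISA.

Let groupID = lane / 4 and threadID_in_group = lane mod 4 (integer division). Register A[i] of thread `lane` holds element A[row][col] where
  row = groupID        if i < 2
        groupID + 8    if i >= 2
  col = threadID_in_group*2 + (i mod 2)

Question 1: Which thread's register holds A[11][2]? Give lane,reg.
r=11→G=3,rhi=1  c=2→T=1,p=0
L=3*4+1=13  i=1*2+0=2

13,2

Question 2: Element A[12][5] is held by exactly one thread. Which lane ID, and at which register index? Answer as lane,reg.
18,3

r:12=>grp=4,rB=1  c:5=>tig=2,lo=1
L=4*4+2=18  i=1*2+1=3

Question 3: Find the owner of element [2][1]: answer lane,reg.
8,1

r=2→G=2,rhi=0  c=1→T=0,p=1
L=2*4+0=8  i=0*2+1=1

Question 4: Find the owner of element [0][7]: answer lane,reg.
r:0=>grp=0,rB=0  c:7=>tig=3,lo=1
L=0*4+3=3  i=0*2+1=1

3,1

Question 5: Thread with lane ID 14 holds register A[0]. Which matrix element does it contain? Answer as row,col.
3,4

lane 14: G=3 (14/4), T=2 (14%4)
i=0: r=3+0=3, c=2*2+0=4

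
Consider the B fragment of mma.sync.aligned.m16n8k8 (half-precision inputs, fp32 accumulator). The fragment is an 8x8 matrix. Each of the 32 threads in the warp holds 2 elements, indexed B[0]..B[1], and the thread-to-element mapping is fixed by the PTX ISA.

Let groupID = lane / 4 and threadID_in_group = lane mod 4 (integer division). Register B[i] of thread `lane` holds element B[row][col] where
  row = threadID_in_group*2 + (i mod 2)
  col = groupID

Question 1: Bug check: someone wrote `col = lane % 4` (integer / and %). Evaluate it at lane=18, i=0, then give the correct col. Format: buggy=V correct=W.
buggy=2 correct=4

`lane % 4`[18,0]->2
lane 18->18/4=4, 18 mod 4=2
i=0  r:2·2+0->4  c:4
col: 2 vs 4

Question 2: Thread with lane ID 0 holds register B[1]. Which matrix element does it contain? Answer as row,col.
1,0

lane 0->0/4=0, 0 mod 4=0
i=1  r:2·0+1->1  c:0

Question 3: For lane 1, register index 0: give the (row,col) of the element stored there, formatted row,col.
lane 1=>1/4=0, 1 mod 4=1
i=0  r:2·1+0=>2  c:0

2,0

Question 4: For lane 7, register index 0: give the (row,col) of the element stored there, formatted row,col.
lane 7⇒7/4=1, 7 mod 4=3
i=0  r:2·3+0⇒6  c:1

6,1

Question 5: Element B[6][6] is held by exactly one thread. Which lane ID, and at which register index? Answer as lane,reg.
c:6=>grp=6  r:6=>tig=3,lo=0
L=6*4+3=27  i=0=0

27,0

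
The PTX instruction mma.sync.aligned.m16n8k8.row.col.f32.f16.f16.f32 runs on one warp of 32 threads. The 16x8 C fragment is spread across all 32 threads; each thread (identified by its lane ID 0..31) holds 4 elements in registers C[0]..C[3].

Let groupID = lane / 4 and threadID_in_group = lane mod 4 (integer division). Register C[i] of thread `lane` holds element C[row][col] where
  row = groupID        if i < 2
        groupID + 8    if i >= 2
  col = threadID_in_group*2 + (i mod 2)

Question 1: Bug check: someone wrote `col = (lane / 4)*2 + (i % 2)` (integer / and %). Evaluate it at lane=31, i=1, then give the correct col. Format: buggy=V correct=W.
`(lane / 4)*2 + (i % 2)`[31,1]->15
31: g=7,t=3
[1] (7+0,3*2+1) = (7,7)
col: 15 vs 7

buggy=15 correct=7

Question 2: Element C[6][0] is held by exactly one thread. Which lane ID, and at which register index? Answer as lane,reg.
r=6->g=6,rb=0  c=0->t=0,b0=0
L=6*4+0=24  i=0*2+0=0

24,0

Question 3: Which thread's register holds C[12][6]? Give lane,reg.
r:12=>grp=4,rB=1  c:6=>tig=3,lo=0
L=4*4+3=19  i=1*2+0=2

19,2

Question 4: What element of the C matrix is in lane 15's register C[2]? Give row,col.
15: G=3,T=3
[2] (3+8,3*2+0) = (11,6)

11,6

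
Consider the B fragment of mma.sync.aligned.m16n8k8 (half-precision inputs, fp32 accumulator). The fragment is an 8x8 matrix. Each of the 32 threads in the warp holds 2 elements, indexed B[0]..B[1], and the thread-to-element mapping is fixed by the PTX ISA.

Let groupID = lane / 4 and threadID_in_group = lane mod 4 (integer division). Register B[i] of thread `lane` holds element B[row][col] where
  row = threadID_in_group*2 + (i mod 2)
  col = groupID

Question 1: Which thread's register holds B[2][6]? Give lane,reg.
c=6->g=6  r=2->t=1,b0=0
L=6*4+1=25  i=0=0

25,0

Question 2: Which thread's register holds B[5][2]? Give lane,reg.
c:2=>grp=2  r:5=>tig=2,lo=1
L=2*4+2=10  i=1=1

10,1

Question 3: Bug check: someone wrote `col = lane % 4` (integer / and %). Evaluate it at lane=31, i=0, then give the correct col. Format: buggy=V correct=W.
buggy=3 correct=7

`lane % 4`[31,0]→3
31: G=7,T=3
[0] (3*2+0,7) = (6,7)
col: 3 vs 7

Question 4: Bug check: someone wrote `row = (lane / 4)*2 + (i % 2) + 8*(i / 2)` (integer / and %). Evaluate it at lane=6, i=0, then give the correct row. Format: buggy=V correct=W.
buggy=2 correct=4

`(lane / 4)*2 + (i % 2) + 8*(i / 2)`[6,0]->2
L=6->gid=6>>2=1, tid=6&3=2
[0]->row 2·2+0=4  col gid=1
row: 2 vs 4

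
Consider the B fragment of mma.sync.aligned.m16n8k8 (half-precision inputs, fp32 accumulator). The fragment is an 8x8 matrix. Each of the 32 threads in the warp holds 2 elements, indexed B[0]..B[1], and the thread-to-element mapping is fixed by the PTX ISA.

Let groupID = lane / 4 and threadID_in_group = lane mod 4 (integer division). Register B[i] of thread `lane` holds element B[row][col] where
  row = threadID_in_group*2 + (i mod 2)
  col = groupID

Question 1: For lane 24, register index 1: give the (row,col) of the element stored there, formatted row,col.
1,6

24: grp=6,tig=0
[1] (0*2+1,6) = (1,6)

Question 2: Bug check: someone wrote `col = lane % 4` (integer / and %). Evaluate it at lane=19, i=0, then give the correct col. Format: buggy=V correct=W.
buggy=3 correct=4

`lane % 4`[19,0]→3
lane 19→19/4=4, 19 mod 4=3
i=0  r:2·3+0→6  c:4
col: 3 vs 4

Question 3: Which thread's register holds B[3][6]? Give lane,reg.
c=6⇒gr=6  r=3⇒th=1,odd=1
L=6*4+1=25  i=1=1

25,1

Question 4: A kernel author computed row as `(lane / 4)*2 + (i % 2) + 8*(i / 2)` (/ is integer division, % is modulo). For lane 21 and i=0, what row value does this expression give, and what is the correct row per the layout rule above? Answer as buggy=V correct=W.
`(lane / 4)*2 + (i % 2) + 8*(i / 2)`[21,0]->10
L=21->gid=21>>2=5, tid=21&3=1
[0]->row 1·2+0=2  col gid=5
row: 10 vs 2

buggy=10 correct=2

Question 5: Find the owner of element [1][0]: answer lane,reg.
c=0→G=0  r=1→T=0,p=1
L=0*4+0=0  i=1=1

0,1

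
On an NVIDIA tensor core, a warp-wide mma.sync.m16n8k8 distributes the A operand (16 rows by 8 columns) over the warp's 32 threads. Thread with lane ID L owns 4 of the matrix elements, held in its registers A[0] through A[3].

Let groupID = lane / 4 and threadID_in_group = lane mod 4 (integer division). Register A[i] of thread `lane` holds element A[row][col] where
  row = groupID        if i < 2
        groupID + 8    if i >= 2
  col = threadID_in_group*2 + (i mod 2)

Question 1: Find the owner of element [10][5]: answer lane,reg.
10,3

r:10=>grp=2,rB=1  c:5=>tig=2,lo=1
L=2*4+2=10  i=1*2+1=3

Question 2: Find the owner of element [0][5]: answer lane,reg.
r=0→G=0,rhi=0  c=5→T=2,p=1
L=0*4+2=2  i=0*2+1=1

2,1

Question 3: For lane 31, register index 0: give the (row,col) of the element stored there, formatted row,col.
7,6

lane 31->31/4=7, 31 mod 4=3
i=0  r:7+0->7  c:2·3+0->6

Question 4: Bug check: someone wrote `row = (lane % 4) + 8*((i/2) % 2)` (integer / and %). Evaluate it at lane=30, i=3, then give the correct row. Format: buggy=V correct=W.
`(lane % 4) + 8*((i/2) % 2)`[30,3]→10
lane 30→30/4=7, 30 mod 4=2
i=3  r:7+8→15  c:2·2+1→5
row: 10 vs 15

buggy=10 correct=15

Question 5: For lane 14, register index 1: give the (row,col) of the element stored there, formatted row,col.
14: gid=3,tid=2
[1] (3+0,2*2+1) = (3,5)

3,5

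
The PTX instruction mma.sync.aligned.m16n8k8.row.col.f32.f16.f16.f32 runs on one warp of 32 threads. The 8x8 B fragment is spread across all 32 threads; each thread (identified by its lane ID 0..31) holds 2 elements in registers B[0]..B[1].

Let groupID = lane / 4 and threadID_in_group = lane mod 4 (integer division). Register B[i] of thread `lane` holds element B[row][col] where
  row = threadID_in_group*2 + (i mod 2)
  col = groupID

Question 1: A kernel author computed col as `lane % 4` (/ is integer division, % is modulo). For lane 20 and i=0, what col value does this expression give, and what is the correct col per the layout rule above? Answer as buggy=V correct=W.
buggy=0 correct=5

`lane % 4`[20,0]→0
lane 20→20/4=5, 20 mod 4=0
i=0  r:2·0+0→0  c:5
col: 0 vs 5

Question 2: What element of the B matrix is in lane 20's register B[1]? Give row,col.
1,5

L=20=>grp=20>>2=5, tig=20&3=0
[1]=>row 0·2+1=1  col grp=5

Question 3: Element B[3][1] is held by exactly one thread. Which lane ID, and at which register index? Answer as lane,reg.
5,1

c=1→G=1  r=3→T=1,p=1
L=1*4+1=5  i=1=1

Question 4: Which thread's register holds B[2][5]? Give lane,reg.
c: 5->gid=5  r: 2->tid=1,i&1=0
L=5*4+1=21  i=0=0

21,0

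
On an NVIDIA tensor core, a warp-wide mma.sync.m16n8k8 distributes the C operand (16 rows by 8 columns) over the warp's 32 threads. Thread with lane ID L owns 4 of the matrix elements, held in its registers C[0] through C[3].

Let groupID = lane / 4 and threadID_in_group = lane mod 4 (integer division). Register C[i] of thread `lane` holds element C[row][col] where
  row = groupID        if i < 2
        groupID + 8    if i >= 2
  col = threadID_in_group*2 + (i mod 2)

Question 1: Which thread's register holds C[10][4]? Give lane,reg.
r=10->g=2,rb=1  c=4->t=2,b0=0
L=2*4+2=10  i=1*2+0=2

10,2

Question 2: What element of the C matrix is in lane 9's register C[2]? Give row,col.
10,2

lane 9->9/4=2, 9 mod 4=1
i=2  r:2+8->10  c:2·1+0->2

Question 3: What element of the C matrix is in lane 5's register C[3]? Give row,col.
9,3

5: gr=1,th=1
[3] (1+8,1*2+1) = (9,3)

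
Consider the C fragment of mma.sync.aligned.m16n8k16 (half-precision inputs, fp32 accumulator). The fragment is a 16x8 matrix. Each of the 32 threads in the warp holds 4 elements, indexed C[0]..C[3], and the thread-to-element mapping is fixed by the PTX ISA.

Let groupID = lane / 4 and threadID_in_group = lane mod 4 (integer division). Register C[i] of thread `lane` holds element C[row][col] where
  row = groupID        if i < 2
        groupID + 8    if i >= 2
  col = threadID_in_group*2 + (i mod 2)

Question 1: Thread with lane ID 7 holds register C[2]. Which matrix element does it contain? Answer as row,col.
lane 7: grp=1 (7/4), tig=3 (7%4)
i=2: r=1+8=9, c=3*2+0=6

9,6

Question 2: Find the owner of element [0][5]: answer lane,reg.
2,1

r=0→G=0,rhi=0  c=5→T=2,p=1
L=0*4+2=2  i=0*2+1=1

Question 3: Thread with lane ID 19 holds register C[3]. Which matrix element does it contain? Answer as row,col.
19: g=4,t=3
[3] (4+8,3*2+1) = (12,7)

12,7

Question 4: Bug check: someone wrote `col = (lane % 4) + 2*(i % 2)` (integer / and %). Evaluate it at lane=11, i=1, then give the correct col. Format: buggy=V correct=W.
`(lane % 4) + 2*(i % 2)`[11,1]→5
lane 11→11/4=2, 11 mod 4=3
i=1  r:2+0→2  c:2·3+1→7
col: 5 vs 7

buggy=5 correct=7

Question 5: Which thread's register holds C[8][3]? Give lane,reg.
1,3

r:8=>grp=0,rB=1  c:3=>tig=1,lo=1
L=0*4+1=1  i=1*2+1=3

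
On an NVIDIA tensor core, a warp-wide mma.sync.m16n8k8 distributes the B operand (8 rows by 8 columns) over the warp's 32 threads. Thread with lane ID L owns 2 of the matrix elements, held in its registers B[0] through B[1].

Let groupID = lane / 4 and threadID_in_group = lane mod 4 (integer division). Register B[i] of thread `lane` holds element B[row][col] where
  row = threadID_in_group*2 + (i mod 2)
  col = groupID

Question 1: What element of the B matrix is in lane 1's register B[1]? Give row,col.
3,0

L=1=>grp=1>>2=0, tig=1&3=1
[1]=>row 1·2+1=3  col grp=0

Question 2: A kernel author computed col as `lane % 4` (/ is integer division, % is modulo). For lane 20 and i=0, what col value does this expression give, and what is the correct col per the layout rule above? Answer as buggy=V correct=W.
`lane % 4`[20,0]⇒0
lane 20: gr=5 (20/4), th=0 (20%4)
i=0: r=0*2+0=0, c=gr=5
col: 0 vs 5

buggy=0 correct=5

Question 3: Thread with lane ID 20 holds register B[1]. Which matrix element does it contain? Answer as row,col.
lane 20: grp=5 (20/4), tig=0 (20%4)
i=1: r=0*2+1=1, c=grp=5

1,5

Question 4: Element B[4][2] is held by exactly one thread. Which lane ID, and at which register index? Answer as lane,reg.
10,0

c: 2->gid=2  r: 4->tid=2,i&1=0
L=2*4+2=10  i=0=0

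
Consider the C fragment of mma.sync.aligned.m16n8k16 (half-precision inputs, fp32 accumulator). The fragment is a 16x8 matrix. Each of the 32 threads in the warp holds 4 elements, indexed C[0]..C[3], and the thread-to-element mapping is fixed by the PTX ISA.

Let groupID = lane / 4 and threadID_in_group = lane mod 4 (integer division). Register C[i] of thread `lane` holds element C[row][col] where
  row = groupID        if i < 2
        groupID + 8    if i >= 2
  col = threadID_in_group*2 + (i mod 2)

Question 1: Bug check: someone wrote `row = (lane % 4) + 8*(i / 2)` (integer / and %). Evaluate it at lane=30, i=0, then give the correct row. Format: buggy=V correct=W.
buggy=2 correct=7

`(lane % 4) + 8*(i / 2)`[30,0]⇒2
L=30⇒gr=30>>2=7, th=30&3=2
[0]⇒row 7+0=7  col 2·2+0=4
row: 2 vs 7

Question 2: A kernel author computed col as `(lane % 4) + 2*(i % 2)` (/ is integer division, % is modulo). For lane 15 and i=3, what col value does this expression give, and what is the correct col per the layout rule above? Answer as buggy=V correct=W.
`(lane % 4) + 2*(i % 2)`[15,3]->5
15: g=3,t=3
[3] (3+8,3*2+1) = (11,7)
col: 5 vs 7

buggy=5 correct=7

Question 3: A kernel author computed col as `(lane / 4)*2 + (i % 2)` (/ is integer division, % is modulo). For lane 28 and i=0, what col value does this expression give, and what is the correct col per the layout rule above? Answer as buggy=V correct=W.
`(lane / 4)*2 + (i % 2)`[28,0]⇒14
L=28⇒gr=28>>2=7, th=28&3=0
[0]⇒row 7+0=7  col 0·2+0=0
col: 14 vs 0

buggy=14 correct=0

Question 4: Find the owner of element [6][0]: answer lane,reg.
24,0

r=6⇒gr=6,Rb=0  c=0⇒th=0,odd=0
L=6*4+0=24  i=0*2+0=0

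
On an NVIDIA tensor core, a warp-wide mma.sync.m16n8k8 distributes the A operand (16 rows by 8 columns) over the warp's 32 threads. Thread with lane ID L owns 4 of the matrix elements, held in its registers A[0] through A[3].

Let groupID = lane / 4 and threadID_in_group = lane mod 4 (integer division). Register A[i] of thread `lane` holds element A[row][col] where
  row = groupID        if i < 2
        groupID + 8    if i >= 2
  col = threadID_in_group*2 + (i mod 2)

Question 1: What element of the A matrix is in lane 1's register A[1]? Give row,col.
0,3

lane 1: gr=0 (1/4), th=1 (1%4)
i=1: r=0+0=0, c=1*2+1=3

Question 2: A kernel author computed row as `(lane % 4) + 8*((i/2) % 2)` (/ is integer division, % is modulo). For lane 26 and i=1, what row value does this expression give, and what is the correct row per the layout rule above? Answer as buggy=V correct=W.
`(lane % 4) + 8*((i/2) % 2)`[26,1]=>2
L=26=>grp=26>>2=6, tig=26&3=2
[1]=>row 6+0=6  col 2·2+1=5
row: 2 vs 6

buggy=2 correct=6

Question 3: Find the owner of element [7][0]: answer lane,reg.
r=7⇒gr=7,Rb=0  c=0⇒th=0,odd=0
L=7*4+0=28  i=0*2+0=0

28,0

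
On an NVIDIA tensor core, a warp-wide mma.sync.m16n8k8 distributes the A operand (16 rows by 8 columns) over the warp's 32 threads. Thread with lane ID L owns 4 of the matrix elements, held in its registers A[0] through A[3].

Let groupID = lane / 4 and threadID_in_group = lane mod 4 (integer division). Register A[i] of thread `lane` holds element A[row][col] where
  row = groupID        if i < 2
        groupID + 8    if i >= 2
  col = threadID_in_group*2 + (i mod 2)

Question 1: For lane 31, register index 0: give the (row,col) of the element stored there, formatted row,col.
7,6

lane 31: gid=7 (31/4), tid=3 (31%4)
i=0: r=7+0=7, c=3*2+0=6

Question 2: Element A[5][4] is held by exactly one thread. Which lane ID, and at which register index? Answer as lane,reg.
22,0

r: 5->gid=5,r8=0  c: 4->tid=2,i&1=0
L=5*4+2=22  i=0*2+0=0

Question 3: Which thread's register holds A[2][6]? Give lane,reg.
r:2=>grp=2,rB=0  c:6=>tig=3,lo=0
L=2*4+3=11  i=0*2+0=0

11,0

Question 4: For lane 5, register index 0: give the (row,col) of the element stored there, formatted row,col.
1,2

lane 5: gid=1 (5/4), tid=1 (5%4)
i=0: r=1+0=1, c=1*2+0=2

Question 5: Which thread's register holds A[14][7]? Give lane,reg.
27,3

r:14=>grp=6,rB=1  c:7=>tig=3,lo=1
L=6*4+3=27  i=1*2+1=3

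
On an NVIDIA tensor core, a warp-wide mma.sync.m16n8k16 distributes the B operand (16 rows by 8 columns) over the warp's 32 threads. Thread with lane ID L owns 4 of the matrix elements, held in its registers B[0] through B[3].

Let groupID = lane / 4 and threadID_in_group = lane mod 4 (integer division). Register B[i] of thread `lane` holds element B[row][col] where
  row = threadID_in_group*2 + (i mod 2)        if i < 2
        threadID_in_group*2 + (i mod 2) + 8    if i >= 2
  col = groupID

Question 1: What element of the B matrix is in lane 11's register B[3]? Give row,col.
L=11⇒gr=11>>2=2, th=11&3=3
[3]⇒row 3·2+1+8=15  col gr=2

15,2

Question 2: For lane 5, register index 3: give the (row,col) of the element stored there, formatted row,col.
lane 5⇒5/4=1, 5 mod 4=1
i=3  r:2·1+1+8⇒11  c:1

11,1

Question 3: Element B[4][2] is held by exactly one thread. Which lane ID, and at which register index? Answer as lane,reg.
c=2→G=2  r=4→rhi=0,T=2,p=0
L=2*4+2=10  i=0*2+0=0

10,0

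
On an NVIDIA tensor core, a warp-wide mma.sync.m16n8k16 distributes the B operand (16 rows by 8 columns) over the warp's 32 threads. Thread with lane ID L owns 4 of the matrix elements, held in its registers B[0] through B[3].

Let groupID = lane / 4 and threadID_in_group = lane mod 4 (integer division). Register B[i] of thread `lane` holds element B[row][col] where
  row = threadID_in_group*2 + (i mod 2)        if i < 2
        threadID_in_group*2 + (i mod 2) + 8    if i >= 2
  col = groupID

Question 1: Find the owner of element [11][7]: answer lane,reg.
29,3

c: 7->gid=7  r: 11->r8=1,tid=1,i&1=1
L=7*4+1=29  i=1*2+1=3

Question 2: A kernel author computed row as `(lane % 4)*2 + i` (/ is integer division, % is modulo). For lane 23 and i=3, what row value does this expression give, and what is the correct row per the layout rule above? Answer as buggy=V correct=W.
`(lane % 4)*2 + i`[23,3]⇒9
lane 23: gr=5 (23/4), th=3 (23%4)
i=3: r=3*2+1+8=15, c=gr=5
row: 9 vs 15

buggy=9 correct=15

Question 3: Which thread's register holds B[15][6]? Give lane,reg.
27,3

c: 6->gid=6  r: 15->r8=1,tid=3,i&1=1
L=6*4+3=27  i=1*2+1=3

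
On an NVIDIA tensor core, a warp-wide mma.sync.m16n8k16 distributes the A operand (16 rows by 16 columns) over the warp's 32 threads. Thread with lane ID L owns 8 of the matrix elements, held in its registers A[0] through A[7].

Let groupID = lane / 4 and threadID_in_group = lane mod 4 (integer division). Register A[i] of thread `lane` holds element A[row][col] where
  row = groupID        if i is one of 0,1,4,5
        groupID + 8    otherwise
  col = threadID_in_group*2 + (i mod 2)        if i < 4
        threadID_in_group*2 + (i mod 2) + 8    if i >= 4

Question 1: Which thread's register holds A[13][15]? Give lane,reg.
r:13=>grp=5,rB=1  c:15=>cB=1,tig=3,lo=1
L=5*4+3=23  i=1*4+1*2+1=7

23,7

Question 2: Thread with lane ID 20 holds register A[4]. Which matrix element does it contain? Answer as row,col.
5,8

L=20=>grp=20>>2=5, tig=20&3=0
[4]=>row 5+0=5  col 0·2+0+8=8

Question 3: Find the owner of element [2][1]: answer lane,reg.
r=2⇒gr=2,Rb=0  c=1⇒Cb=0,th=0,odd=1
L=2*4+0=8  i=0*4+0*2+1=1

8,1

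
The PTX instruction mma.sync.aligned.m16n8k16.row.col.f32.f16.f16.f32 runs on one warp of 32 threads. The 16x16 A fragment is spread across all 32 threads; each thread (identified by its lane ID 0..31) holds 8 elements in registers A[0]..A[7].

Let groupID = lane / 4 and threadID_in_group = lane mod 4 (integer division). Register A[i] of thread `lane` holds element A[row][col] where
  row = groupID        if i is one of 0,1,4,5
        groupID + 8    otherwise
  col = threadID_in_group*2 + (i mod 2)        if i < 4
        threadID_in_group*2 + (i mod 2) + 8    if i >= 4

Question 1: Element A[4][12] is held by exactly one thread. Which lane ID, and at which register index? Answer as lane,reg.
r=4→G=4,rhi=0  c=12→chi=1,T=2,p=0
L=4*4+2=18  i=1*4+0*2+0=4

18,4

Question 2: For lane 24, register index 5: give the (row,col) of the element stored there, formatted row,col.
6,9

24: grp=6,tig=0
[5] (6+0,0*2+1+8) = (6,9)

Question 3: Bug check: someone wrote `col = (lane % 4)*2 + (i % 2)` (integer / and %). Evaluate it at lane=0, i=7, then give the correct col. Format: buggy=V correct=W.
`(lane % 4)*2 + (i % 2)`[0,7]->1
L=0->gid=0>>2=0, tid=0&3=0
[7]->row 0+8=8  col 0·2+1+8=9
col: 1 vs 9

buggy=1 correct=9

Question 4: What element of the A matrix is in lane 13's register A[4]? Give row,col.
lane 13: grp=3 (13/4), tig=1 (13%4)
i=4: r=3+0=3, c=1*2+0+8=10

3,10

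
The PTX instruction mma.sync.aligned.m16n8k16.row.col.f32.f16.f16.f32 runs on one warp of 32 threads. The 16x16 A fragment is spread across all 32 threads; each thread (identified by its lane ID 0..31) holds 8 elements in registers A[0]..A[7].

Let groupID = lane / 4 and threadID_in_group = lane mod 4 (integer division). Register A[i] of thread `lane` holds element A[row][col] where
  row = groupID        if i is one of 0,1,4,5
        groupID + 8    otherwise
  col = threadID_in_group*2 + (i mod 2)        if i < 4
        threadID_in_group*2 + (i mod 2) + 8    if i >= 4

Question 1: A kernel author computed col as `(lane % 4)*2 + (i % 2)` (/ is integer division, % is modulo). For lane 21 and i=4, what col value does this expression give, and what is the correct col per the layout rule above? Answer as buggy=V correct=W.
`(lane % 4)*2 + (i % 2)`[21,4]=>2
21: grp=5,tig=1
[4] (5+0,1*2+0+8) = (5,10)
col: 2 vs 10

buggy=2 correct=10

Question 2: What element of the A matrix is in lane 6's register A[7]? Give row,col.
9,13

L=6->g=6>>2=1, t=6&3=2
[7]->row 1+8=9  col 2·2+1+8=13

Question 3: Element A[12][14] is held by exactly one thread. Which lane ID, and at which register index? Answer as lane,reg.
r=12→G=4,rhi=1  c=14→chi=1,T=3,p=0
L=4*4+3=19  i=1*4+1*2+0=6

19,6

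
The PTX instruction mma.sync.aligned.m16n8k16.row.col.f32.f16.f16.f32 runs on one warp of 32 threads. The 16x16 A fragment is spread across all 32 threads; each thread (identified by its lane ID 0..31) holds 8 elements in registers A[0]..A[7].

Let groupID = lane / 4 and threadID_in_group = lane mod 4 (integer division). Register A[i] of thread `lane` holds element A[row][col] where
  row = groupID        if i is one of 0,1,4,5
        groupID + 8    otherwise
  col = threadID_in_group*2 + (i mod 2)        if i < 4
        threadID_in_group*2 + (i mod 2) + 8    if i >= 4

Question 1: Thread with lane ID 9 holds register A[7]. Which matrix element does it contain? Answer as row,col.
10,11

9: gid=2,tid=1
[7] (2+8,1*2+1+8) = (10,11)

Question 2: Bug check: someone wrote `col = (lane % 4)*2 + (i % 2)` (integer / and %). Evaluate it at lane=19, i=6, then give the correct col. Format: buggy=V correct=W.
`(lane % 4)*2 + (i % 2)`[19,6]=>6
lane 19=>19/4=4, 19 mod 4=3
i=6  r:4+8=>12  c:2·3+0+8=>14
col: 6 vs 14

buggy=6 correct=14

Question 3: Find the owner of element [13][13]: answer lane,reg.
22,7

r=13->g=5,rb=1  c=13->cb=1,t=2,b0=1
L=5*4+2=22  i=1*4+1*2+1=7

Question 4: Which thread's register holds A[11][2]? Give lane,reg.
13,2

r:11=>grp=3,rB=1  c:2=>cB=0,tig=1,lo=0
L=3*4+1=13  i=0*4+1*2+0=2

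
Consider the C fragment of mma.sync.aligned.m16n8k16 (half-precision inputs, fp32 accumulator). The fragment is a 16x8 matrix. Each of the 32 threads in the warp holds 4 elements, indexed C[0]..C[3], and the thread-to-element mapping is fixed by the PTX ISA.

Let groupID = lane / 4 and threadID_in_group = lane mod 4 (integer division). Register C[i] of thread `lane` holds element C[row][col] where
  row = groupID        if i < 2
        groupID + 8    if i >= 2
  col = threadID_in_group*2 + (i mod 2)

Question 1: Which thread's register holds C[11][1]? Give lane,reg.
r=11⇒gr=3,Rb=1  c=1⇒th=0,odd=1
L=3*4+0=12  i=1*2+1=3

12,3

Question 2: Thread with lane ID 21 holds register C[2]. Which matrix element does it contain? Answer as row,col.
13,2

lane 21: G=5 (21/4), T=1 (21%4)
i=2: r=5+8=13, c=1*2+0=2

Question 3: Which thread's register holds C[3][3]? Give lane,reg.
13,1

r=3→G=3,rhi=0  c=3→T=1,p=1
L=3*4+1=13  i=0*2+1=1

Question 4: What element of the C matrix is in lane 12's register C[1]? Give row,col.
3,1

lane 12: gid=3 (12/4), tid=0 (12%4)
i=1: r=3+0=3, c=0*2+1=1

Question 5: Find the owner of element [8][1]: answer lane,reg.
0,3

r=8⇒gr=0,Rb=1  c=1⇒th=0,odd=1
L=0*4+0=0  i=1*2+1=3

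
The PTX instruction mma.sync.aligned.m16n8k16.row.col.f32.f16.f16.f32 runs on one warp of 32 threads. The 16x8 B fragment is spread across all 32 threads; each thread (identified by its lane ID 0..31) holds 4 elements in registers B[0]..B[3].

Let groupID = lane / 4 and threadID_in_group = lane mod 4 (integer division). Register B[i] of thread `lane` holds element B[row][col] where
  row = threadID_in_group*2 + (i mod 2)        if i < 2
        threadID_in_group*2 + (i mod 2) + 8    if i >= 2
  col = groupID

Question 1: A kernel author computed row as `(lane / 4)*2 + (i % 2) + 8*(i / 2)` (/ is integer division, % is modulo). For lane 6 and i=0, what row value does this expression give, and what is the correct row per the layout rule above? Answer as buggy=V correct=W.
buggy=2 correct=4

`(lane / 4)*2 + (i % 2) + 8*(i / 2)`[6,0]->2
6: gid=1,tid=2
[0] (2*2+0+0,1) = (4,1)
row: 2 vs 4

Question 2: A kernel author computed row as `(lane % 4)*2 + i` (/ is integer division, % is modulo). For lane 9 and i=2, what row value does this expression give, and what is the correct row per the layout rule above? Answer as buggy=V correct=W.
buggy=4 correct=10

`(lane % 4)*2 + i`[9,2]⇒4
lane 9: gr=2 (9/4), th=1 (9%4)
i=2: r=1*2+0+8=10, c=gr=2
row: 4 vs 10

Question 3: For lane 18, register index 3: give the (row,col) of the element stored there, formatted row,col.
lane 18: grp=4 (18/4), tig=2 (18%4)
i=3: r=2*2+1+8=13, c=grp=4

13,4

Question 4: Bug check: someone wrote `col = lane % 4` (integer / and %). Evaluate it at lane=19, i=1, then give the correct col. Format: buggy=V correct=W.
`lane % 4`[19,1]⇒3
lane 19⇒19/4=4, 19 mod 4=3
i=1  r:2·3+1+0⇒7  c:4
col: 3 vs 4

buggy=3 correct=4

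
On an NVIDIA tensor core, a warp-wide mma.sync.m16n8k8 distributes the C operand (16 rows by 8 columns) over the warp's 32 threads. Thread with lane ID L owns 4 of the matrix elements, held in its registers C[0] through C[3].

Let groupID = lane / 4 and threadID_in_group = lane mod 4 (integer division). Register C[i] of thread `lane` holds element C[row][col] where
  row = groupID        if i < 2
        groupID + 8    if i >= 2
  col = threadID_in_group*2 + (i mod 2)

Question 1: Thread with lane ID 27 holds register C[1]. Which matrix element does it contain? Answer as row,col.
6,7

L=27=>grp=27>>2=6, tig=27&3=3
[1]=>row 6+0=6  col 3·2+1=7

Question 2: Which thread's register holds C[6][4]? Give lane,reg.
26,0

r=6->g=6,rb=0  c=4->t=2,b0=0
L=6*4+2=26  i=0*2+0=0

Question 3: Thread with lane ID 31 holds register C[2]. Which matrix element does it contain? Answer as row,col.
31: g=7,t=3
[2] (7+8,3*2+0) = (15,6)

15,6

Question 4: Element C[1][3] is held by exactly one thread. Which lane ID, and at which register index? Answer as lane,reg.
r=1->g=1,rb=0  c=3->t=1,b0=1
L=1*4+1=5  i=0*2+1=1

5,1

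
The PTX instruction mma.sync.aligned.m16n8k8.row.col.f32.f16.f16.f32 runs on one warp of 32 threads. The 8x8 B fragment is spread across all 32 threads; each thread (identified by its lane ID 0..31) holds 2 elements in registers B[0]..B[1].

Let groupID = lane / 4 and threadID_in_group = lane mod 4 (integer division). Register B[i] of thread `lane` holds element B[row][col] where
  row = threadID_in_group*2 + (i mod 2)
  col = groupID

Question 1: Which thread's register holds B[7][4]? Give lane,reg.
19,1

c=4→G=4  r=7→T=3,p=1
L=4*4+3=19  i=1=1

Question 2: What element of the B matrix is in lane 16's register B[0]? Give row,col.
0,4

lane 16: gr=4 (16/4), th=0 (16%4)
i=0: r=0*2+0=0, c=gr=4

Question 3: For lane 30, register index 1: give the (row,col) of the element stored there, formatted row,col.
L=30→G=30>>2=7, T=30&3=2
[1]→row 2·2+1=5  col G=7

5,7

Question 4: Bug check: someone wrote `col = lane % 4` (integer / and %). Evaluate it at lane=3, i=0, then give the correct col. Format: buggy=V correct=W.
`lane % 4`[3,0]->3
lane 3->3/4=0, 3 mod 4=3
i=0  r:2·3+0->6  c:0
col: 3 vs 0

buggy=3 correct=0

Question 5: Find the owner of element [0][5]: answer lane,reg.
20,0

c=5⇒gr=5  r=0⇒th=0,odd=0
L=5*4+0=20  i=0=0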